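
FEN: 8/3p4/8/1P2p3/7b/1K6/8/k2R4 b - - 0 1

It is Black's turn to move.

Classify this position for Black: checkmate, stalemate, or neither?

Black to move; black king on a1.
In check: yes, from the white rook on d1.
King squares — b1: attacked by Rd1; a2: attacked by Kb3; b2: attacked by Kb3.
Legal moves for Black: none.
In check with no legal moves → checkmate.

checkmate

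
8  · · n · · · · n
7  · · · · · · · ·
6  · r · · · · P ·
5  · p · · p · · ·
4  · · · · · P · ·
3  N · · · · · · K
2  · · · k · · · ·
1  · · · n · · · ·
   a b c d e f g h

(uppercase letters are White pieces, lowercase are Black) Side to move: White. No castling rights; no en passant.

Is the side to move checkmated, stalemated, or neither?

White to move; white king on h3.
In check: no.
Legal moves for White: Kh4, Kg4, Kg3, Kh2, Kg2, Nxb5, Nc4+, Nc2, Nb1+, fxe5, g7, f5.
White has 12 legal moves and is not in check → neither.

neither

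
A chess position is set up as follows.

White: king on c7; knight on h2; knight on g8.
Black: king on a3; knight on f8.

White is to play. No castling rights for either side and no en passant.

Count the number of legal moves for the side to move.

White to move; king on c7.
In check: no.
Legal moves: Ne7, Nh6, Nf6, Kd8, Kc8, Kb8, Kb7, Kd6, Kc6, Kb6, Ng4, Nf3, Nf1.
Count: 13.

13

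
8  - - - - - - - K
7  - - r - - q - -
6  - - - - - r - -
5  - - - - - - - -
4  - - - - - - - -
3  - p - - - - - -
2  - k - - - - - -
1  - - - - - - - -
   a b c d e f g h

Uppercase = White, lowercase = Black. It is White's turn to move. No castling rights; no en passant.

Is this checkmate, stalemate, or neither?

White to move; white king on h8.
In check: no.
King squares — g7: attacked by Qf7; h7: attacked by Qf7; g8: attacked by Qf7.
Legal moves for White: none.
Not in check and no legal moves → stalemate.

stalemate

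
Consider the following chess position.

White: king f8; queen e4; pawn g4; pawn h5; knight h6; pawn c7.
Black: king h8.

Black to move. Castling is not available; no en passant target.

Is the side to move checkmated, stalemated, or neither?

stalemate

Black to move; black king on h8.
In check: no.
King squares — g7: attacked by Kf8; h7: attacked by Qe4; g8: attacked by Nh6.
Legal moves for Black: none.
Not in check and no legal moves → stalemate.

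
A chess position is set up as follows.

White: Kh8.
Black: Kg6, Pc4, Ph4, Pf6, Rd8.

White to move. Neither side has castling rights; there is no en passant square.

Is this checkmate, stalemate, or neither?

White to move; white king on h8.
In check: yes, from the black rook on d8.
King squares — g7: attacked by Kg6; h7: attacked by Kg6; g8: attacked by Rd8.
Legal moves for White: none.
In check with no legal moves → checkmate.

checkmate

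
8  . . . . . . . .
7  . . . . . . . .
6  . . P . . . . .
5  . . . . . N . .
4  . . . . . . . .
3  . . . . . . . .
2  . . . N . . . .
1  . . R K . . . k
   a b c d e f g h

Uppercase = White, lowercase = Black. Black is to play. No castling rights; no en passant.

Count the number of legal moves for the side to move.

3

Black to move; king on h1.
In check: no.
Legal moves: Kh2, Kg2, Kg1.
Count: 3.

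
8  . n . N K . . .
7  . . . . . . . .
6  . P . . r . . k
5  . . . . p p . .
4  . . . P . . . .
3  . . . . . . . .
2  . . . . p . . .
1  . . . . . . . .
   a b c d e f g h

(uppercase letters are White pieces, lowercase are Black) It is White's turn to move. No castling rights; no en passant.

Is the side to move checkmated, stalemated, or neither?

White to move; white king on e8.
In check: yes, from the black rook on e6.
King squares — d7: attacked by Nb8; e7: attacked by Re6; f7: available; d8: own knight; f8: available.
Legal moves for White: Kf8, Kf7, Nxe6.
White is in check but has 3 legal moves → neither.

neither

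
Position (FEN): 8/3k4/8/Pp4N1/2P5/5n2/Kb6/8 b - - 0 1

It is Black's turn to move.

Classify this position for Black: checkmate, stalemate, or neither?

neither

Black to move; black king on d7.
In check: no.
Legal moves for Black include: Ke8, Kd8, Kc8, Ke7, Kc7, Kd6, Kc6, Nxg5, Ne5, Nh4, Nd4, Nh2, Nd2, Ng1, Ne1, Bh8, Bg7, Bf6, ... (list truncated; more exist).
Black has legal moves and is not in check → neither.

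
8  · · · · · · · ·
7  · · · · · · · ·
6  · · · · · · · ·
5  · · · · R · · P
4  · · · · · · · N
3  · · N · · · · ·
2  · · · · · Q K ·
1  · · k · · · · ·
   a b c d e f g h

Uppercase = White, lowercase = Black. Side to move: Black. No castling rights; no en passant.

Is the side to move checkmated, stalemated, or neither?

Black to move; black king on c1.
In check: no.
King squares — b1: attacked by Nc3; d1: attacked by Nc3; b2: attacked by Qf2; c2: attacked by Qf2; d2: attacked by Qf2.
Legal moves for Black: none.
Not in check and no legal moves → stalemate.

stalemate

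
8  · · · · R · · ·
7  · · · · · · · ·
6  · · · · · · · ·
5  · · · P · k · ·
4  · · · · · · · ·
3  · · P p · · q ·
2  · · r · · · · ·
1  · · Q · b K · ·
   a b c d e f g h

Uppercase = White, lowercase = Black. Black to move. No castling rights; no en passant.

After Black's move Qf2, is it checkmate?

After Qf2: white king on f1; in check: yes, from the black queen on f2.
King squares — e1: attacked by Qf2; g1: attacked by Qf2; e2: attacked by Rc2; f2: attacked by Be1; g2: attacked by Qf2.
White has no legal moves → checkmate.

yes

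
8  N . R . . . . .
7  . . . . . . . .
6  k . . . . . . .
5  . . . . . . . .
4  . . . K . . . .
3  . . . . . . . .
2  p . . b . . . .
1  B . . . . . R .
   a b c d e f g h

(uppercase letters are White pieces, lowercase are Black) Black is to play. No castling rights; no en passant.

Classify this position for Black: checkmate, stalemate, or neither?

neither

Black to move; black king on a6.
In check: no.
Legal moves for Black: Kb7, Ka7, Kb5, Ka5, Bh6, Bg5, Ba5, Bf4, Bb4, Be3+, Bc3+, Be1, Bc1.
Black has 13 legal moves and is not in check → neither.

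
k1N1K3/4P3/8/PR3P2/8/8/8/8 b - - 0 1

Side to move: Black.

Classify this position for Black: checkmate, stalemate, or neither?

Black to move; black king on a8.
In check: no.
King squares — a7: attacked by Nc8; b7: attacked by Rb5; b8: attacked by Rb5.
Legal moves for Black: none.
Not in check and no legal moves → stalemate.

stalemate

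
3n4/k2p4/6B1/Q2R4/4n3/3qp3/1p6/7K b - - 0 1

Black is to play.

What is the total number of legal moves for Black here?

Black to move; king on a7.
In check: yes, from the white queen on a5.
Legal moves: Kb8, Kb7, Qa6.
Count: 3.

3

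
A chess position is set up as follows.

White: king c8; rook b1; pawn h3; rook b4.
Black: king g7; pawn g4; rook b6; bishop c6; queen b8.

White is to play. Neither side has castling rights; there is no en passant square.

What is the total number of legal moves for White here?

0

White to move; king on c8.
In check: yes, from the black queen on b8.
Legal moves: none.
Count: 0.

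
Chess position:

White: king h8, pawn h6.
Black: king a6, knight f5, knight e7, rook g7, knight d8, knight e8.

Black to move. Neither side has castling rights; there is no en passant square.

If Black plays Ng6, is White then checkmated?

After Ng6: white king on h8; in check: yes, from the black knight on g6.
King squares — g7: attacked by Nf5; h7: attacked by Rg7; g8: attacked by Rg7.
White has no legal moves → checkmate.

yes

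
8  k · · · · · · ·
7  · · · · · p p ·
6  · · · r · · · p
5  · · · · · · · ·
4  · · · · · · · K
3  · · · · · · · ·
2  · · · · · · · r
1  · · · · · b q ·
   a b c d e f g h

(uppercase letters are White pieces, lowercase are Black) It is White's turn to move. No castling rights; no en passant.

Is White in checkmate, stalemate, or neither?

White to move; white king on h4.
In check: yes, from the black rook on h2.
King squares — g3: attacked by Qg1; h3: attacked by Bf1; g4: attacked by Qg1; g5: attacked by Qg1; h5: attacked by Rh2.
Legal moves for White: none.
In check with no legal moves → checkmate.

checkmate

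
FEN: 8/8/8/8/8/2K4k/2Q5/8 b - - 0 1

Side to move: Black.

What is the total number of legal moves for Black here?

Black to move; king on h3.
In check: no.
Legal moves: Kh4, Kg4, Kg3.
Count: 3.

3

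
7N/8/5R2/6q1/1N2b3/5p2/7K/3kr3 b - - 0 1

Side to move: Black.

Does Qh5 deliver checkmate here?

no

After Qh5: white king on h2; in check: yes, from the black queen on h5.
White has 1 legal reply: Kg3.
In check but a legal move exists → not checkmate.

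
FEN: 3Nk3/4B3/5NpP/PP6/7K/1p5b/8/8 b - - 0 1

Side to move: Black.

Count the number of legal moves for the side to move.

1

Black to move; king on e8.
In check: yes, from the white knight on f6.
Legal moves: Kxe7.
Count: 1.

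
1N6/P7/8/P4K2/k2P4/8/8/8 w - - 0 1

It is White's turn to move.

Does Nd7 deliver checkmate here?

After Nd7: black king on a4; in check: no.
Black is not in check, so this cannot be checkmate.

no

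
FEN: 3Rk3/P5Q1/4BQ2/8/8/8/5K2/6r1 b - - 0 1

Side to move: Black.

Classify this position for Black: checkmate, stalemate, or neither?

checkmate

Black to move; black king on e8.
In check: yes, from the white rook on d8.
King squares — d7: attacked by Be6; e7: attacked by Qf6; f7: attacked by Be6; d8: attacked by Qf6; f8: attacked by Qf6.
Legal moves for Black: none.
In check with no legal moves → checkmate.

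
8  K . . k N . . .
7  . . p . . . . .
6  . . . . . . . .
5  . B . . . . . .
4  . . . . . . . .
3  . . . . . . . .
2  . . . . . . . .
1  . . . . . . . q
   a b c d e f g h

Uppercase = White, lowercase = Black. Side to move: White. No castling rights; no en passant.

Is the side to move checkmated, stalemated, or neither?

White to move; white king on a8.
In check: yes, from the black queen on h1.
Legal moves for White: Kb8, Ka7, Bc6.
White is in check but has 3 legal moves → neither.

neither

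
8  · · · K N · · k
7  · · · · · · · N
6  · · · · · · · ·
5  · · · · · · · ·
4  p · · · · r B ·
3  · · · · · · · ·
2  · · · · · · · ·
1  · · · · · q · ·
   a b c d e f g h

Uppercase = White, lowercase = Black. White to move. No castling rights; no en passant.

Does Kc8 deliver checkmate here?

After Kc8: black king on h8; in check: no.
Black is not in check, so this cannot be checkmate.

no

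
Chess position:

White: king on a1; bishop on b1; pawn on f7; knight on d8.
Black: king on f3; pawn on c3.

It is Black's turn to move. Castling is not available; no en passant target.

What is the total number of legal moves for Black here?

Black to move; king on f3.
In check: no.
Legal moves: Kg4, Kf4, Kg3, Ke3, Kg2, Kf2, Ke2, c2.
Count: 8.

8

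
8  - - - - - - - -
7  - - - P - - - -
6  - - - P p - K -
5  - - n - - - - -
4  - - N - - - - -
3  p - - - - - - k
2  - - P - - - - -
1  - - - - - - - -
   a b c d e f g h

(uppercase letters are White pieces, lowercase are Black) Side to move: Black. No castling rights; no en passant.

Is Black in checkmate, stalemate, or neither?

neither

Black to move; black king on h3.
In check: no.
Legal moves for Black: Nxd7, Nb7, Na6, Ne4, Na4, Nd3, Nb3, Kh4, Kg4, Kg3, Kh2, Kg2, e5, a2.
Black has 14 legal moves and is not in check → neither.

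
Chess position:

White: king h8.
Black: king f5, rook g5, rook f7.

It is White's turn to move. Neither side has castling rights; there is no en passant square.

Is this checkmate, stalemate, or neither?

White to move; white king on h8.
In check: no.
King squares — g7: attacked by Rg5; h7: attacked by Rf7; g8: attacked by Rg5.
Legal moves for White: none.
Not in check and no legal moves → stalemate.

stalemate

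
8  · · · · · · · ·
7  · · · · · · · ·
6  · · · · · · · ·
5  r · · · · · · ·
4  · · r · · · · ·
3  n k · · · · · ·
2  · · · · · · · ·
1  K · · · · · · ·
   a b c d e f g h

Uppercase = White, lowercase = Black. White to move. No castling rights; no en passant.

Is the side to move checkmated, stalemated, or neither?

White to move; white king on a1.
In check: no.
King squares — b1: attacked by Na3; a2: attacked by Kb3; b2: attacked by Kb3.
Legal moves for White: none.
Not in check and no legal moves → stalemate.

stalemate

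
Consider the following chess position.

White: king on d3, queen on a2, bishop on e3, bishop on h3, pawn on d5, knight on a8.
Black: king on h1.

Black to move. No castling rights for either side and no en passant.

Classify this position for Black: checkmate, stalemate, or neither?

Black to move; black king on h1.
In check: no.
King squares — g1: attacked by Be3; g2: attacked by Qa2; h2: attacked by Qa2.
Legal moves for Black: none.
Not in check and no legal moves → stalemate.

stalemate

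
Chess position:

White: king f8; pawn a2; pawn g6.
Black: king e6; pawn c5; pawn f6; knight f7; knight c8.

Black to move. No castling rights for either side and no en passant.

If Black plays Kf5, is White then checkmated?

After Kf5: white king on f8; in check: no.
White is not in check, so this cannot be checkmate.

no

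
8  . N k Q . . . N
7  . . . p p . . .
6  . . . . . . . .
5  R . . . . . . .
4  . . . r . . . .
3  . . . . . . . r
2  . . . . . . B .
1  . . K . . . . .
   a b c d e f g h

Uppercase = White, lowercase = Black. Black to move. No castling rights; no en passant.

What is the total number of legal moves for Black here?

1

Black to move; king on c8.
In check: yes, from the white queen on d8.
Legal moves: Kxd8.
Count: 1.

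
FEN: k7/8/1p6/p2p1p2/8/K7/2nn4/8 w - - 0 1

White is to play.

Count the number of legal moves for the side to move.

3

White to move; king on a3.
In check: yes, from the black knight on c2.
Legal moves: Ka4, Kb2, Ka2.
Count: 3.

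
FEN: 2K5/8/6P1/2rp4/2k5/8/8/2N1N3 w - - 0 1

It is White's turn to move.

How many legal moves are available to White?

White to move; king on c8.
In check: yes, from the black rook on c5.
Legal moves: Kd8, Kb8, Kd7, Kb7.
Count: 4.

4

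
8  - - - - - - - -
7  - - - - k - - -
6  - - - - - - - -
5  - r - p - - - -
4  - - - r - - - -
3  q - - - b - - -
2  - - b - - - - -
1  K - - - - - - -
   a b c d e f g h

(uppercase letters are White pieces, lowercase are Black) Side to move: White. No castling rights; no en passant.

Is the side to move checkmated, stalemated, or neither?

White to move; white king on a1.
In check: yes, from the black queen on a3.
King squares — b1: attacked by Bc2; a2: attacked by Qa3; b2: attacked by Qa3.
Legal moves for White: none.
In check with no legal moves → checkmate.

checkmate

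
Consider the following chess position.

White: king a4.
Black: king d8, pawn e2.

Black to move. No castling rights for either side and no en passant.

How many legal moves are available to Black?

9

Black to move; king on d8.
In check: no.
Legal moves: Ke8, Kc8, Ke7, Kd7, Kc7, e1=Q, e1=R, e1=B, e1=N.
Count: 9.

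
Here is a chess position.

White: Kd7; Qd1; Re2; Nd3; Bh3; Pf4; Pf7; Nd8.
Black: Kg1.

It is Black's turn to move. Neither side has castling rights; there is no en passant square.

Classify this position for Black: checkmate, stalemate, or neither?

checkmate

Black to move; black king on g1.
In check: yes, from the white queen on d1.
King squares — f1: attacked by Qd1; h1: attacked by Qd1; f2: attacked by Re2; g2: attacked by Re2; h2: attacked by Re2.
Legal moves for Black: none.
In check with no legal moves → checkmate.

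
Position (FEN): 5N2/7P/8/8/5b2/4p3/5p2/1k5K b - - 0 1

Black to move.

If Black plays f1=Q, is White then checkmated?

After f1=Q: white king on h1; in check: yes, from the black queen on f1.
King squares — g1: attacked by Qf1; g2: attacked by Qf1; h2: attacked by Bf4.
White has no legal moves → checkmate.

yes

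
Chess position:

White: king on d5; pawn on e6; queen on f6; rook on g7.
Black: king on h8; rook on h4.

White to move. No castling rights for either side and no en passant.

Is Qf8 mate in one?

yes

After Qf8: black king on h8; in check: yes, from the white queen on f8.
King squares — g7: attacked by Qf8; h7: attacked by Rg7; g8: attacked by Rg7.
Black has no legal moves → checkmate.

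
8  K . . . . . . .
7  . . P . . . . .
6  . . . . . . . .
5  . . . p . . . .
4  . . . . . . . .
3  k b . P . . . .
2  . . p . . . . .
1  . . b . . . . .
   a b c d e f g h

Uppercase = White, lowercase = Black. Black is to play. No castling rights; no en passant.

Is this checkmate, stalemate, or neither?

Black to move; black king on a3.
In check: no.
Legal moves for Black: Bc4, Ba4, Ba2, Kb4, Ka4, Kb2, Ka2, Bh6, Bg5, Bf4, Be3, Bd2, Bb2, d4.
Black has 14 legal moves and is not in check → neither.

neither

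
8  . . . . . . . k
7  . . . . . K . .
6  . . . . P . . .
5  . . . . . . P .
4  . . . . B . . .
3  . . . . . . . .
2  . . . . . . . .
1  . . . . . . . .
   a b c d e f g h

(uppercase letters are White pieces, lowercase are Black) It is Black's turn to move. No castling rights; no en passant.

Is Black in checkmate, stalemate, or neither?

Black to move; black king on h8.
In check: no.
King squares — g7: attacked by Kf7; h7: attacked by Be4; g8: attacked by Kf7.
Legal moves for Black: none.
Not in check and no legal moves → stalemate.

stalemate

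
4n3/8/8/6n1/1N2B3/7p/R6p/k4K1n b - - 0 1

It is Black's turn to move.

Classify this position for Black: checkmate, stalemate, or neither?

checkmate

Black to move; black king on a1.
In check: yes, from the white rook on a2.
King squares — b1: attacked by Be4; a2: attacked by Nb4; b2: attacked by Ra2.
Legal moves for Black: none.
In check with no legal moves → checkmate.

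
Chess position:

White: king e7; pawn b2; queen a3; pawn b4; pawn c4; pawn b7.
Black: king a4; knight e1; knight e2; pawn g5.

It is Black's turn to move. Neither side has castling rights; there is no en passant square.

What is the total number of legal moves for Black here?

0

Black to move; king on a4.
In check: yes, from the white queen on a3.
Legal moves: none.
Count: 0.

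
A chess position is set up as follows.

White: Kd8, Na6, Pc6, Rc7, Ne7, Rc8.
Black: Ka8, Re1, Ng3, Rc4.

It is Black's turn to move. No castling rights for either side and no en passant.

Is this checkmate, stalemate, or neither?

Black to move; black king on a8.
In check: yes, from the white rook on c8.
King squares — a7: attacked by Rc7; b7: attacked by Pc6; b8: attacked by Na6.
Legal moves for Black: none.
In check with no legal moves → checkmate.

checkmate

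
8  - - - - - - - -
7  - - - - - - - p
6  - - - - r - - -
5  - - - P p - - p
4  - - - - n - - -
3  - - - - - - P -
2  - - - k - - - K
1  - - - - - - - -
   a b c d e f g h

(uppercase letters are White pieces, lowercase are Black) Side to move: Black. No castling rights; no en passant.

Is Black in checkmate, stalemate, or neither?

Black to move; black king on d2.
In check: no.
Legal moves for Black include: Re8, Re7, Rh6, Rg6, Rf6, Rd6, Rc6, Rb6, Ra6, Nf6, Nd6, Ng5, Nc5, Nxg3, Nc3, Nf2, Ke3, Kd3, ... (list truncated; more exist).
Black has legal moves and is not in check → neither.

neither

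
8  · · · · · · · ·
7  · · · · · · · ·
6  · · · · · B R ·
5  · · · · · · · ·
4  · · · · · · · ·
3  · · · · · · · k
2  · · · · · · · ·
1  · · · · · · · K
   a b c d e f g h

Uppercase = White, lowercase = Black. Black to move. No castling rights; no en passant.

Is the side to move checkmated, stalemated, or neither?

stalemate

Black to move; black king on h3.
In check: no.
King squares — g2: attacked by Kh1; h2: attacked by Kh1; g3: attacked by Rg6; g4: attacked by Rg6; h4: attacked by Bf6.
Legal moves for Black: none.
Not in check and no legal moves → stalemate.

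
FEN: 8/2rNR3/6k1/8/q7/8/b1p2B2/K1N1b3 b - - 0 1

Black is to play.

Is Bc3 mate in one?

yes

After Bc3: white king on a1; in check: yes, from the black bishop on c3.
King squares — b1: attacked by Ba2; a2: attacked by Qa4; b2: attacked by Bc3.
White has no legal moves → checkmate.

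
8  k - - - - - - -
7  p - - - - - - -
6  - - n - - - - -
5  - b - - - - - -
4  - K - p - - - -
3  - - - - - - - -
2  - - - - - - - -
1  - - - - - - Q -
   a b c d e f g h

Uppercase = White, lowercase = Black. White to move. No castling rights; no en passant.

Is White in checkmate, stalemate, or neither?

neither

White to move; white king on b4.
In check: yes, from the black knight on c6.
King squares — a3: available; b3: available; c3: attacked by Pd4; a4: attacked by Bb5; c4: attacked by Bb5; a5: attacked by Nc6; b5: available; c5: available.
Legal moves for White: Kc5, Kxb5, Kb3, Ka3.
White is in check but has 4 legal moves → neither.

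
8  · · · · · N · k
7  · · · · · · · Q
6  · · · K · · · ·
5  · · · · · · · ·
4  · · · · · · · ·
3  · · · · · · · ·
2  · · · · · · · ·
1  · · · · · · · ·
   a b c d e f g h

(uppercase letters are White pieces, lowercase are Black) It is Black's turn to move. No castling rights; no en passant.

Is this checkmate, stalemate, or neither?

checkmate

Black to move; black king on h8.
In check: yes, from the white queen on h7.
King squares — g7: attacked by Qh7; h7: attacked by Nf8; g8: attacked by Qh7.
Legal moves for Black: none.
In check with no legal moves → checkmate.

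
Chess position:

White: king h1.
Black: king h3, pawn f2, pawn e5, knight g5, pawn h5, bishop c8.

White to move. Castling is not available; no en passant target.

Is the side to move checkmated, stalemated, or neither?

White to move; white king on h1.
In check: no.
King squares — g1: attacked by Pf2; g2: attacked by Kh3; h2: attacked by Kh3.
Legal moves for White: none.
Not in check and no legal moves → stalemate.

stalemate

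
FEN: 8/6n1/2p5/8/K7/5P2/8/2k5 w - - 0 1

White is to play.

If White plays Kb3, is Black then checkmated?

After Kb3: black king on c1; in check: no.
Black is not in check, so this cannot be checkmate.

no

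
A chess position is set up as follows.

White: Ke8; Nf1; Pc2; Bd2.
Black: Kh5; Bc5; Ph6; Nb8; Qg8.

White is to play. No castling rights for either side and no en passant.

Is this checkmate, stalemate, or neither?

checkmate

White to move; white king on e8.
In check: yes, from the black queen on g8.
King squares — d7: attacked by Nb8; e7: attacked by Bc5; f7: attacked by Qg8; d8: attacked by Qg8; f8: attacked by Bc5.
Legal moves for White: none.
In check with no legal moves → checkmate.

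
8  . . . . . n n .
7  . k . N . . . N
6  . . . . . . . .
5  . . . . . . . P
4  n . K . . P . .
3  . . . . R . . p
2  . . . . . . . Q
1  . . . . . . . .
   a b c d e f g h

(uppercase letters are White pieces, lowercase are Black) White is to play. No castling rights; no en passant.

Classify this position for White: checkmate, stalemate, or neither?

neither

White to move; white king on c4.
In check: no.
Legal moves for White include: Nhxf8, Nhf6, Ng5, Ndxf8, Nb8, Ndf6, Nb6, Ne5, Nc5+, Kd5, Kb5, Kd4, Kb4, Kd3, Kb3, Re8, Re7, Re6, ... (list truncated; more exist).
White has legal moves and is not in check → neither.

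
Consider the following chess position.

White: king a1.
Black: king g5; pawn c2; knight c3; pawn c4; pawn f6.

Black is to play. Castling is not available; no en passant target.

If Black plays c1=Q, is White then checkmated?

After c1=Q: white king on a1; in check: yes, from the black queen on c1.
King squares — b1: attacked by Qc1; a2: attacked by Nc3; b2: attacked by Qc1.
White has no legal moves → checkmate.

yes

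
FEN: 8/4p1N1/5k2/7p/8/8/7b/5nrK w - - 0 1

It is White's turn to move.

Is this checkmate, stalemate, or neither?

White to move; white king on h1.
In check: yes, from the black rook on g1.
King squares — g1: attacked by Bh2; g2: attacked by Rg1; h2: attacked by Nf1.
Legal moves for White: none.
In check with no legal moves → checkmate.

checkmate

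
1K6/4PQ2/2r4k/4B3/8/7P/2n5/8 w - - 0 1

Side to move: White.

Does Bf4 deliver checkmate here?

After Bf4: black king on h6; in check: yes, from the white bishop on f4.
King squares — g5: attacked by Bf4; h5: attacked by Qf7; g6: attacked by Qf7; g7: attacked by Qf7; h7: attacked by Qf7.
Black has no legal moves → checkmate.

yes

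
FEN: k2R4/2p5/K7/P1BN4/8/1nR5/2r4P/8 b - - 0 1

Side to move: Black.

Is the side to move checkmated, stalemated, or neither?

checkmate

Black to move; black king on a8.
In check: yes, from the white rook on d8.
King squares — a7: attacked by Bc5; b7: attacked by Ka6; b8: attacked by Rd8.
Legal moves for Black: none.
In check with no legal moves → checkmate.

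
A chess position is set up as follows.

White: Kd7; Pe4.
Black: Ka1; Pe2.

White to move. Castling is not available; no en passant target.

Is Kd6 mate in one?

After Kd6: black king on a1; in check: no.
Black is not in check, so this cannot be checkmate.

no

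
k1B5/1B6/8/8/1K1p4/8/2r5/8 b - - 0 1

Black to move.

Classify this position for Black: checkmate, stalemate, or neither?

Black to move; black king on a8.
In check: yes, from the white bishop on b7.
King squares — a7: available; b7: attacked by Bc8; b8: available.
Legal moves for Black: Kb8, Ka7.
Black is in check but has 2 legal moves → neither.

neither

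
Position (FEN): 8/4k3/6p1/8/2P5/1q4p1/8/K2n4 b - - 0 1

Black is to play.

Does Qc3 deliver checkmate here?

no

After Qc3: white king on a1; in check: yes, from the black queen on c3.
White has 2 legal replies: Ka2, Kb1.
In check but a legal move exists → not checkmate.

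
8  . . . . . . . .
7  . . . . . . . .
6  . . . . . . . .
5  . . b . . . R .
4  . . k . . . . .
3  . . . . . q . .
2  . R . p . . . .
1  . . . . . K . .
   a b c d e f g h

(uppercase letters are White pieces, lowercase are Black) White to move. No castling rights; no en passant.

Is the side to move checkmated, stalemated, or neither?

White to move; white king on f1.
In check: yes, from the black queen on f3.
King squares — e1: attacked by Pd2; g1: attacked by Bc5; e2: attacked by Qf3; f2: attacked by Qf3; g2: attacked by Qf3.
Legal moves for White: none.
In check with no legal moves → checkmate.

checkmate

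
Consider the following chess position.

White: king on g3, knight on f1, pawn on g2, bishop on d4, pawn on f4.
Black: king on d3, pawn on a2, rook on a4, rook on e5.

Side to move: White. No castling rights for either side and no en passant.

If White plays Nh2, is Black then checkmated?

no

After Nh2: black king on d3; in check: no.
Black is not in check, so this cannot be checkmate.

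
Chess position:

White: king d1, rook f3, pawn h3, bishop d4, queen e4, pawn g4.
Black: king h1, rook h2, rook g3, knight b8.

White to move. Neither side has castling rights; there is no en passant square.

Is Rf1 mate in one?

After Rf1: black king on h1; in check: yes, from the white rook on f1 and the white queen on e4.
King squares — g1: attacked by Rf1; g2: attacked by Qe4; h2: own rook.
Black has no legal moves → checkmate.

yes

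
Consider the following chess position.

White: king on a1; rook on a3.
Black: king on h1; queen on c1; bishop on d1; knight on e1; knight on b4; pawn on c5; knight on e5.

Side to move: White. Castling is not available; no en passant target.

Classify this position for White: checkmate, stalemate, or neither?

checkmate

White to move; white king on a1.
In check: yes, from the black queen on c1.
King squares — b1: attacked by Qc1; a2: attacked by Nb4; b2: attacked by Qc1.
Legal moves for White: none.
In check with no legal moves → checkmate.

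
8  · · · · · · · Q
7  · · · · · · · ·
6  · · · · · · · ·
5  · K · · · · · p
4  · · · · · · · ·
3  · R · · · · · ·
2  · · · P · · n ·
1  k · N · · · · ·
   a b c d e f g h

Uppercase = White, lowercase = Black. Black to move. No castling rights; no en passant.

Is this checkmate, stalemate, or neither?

checkmate

Black to move; black king on a1.
In check: yes, from the white queen on h8.
King squares — b1: attacked by Rb3; a2: attacked by Nc1; b2: attacked by Rb3.
Legal moves for Black: none.
In check with no legal moves → checkmate.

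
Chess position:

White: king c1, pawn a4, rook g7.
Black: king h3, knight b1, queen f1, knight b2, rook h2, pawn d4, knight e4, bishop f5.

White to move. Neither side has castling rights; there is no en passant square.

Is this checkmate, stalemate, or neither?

White to move; white king on c1.
In check: yes, from the black queen on f1.
King squares — b1: attacked by Qf1; d1: attacked by Qf1; b2: attacked by Rh2; c2: attacked by Rh2; d2: attacked by Nb1.
Legal moves for White: none.
In check with no legal moves → checkmate.

checkmate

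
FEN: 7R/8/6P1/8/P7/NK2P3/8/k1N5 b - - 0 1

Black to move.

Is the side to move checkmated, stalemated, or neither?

Black to move; black king on a1.
In check: no.
King squares — b1: attacked by Na3; a2: attacked by Nc1; b2: attacked by Kb3.
Legal moves for Black: none.
Not in check and no legal moves → stalemate.

stalemate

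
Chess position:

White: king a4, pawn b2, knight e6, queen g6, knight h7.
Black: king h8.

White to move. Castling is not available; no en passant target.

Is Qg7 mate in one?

yes

After Qg7: black king on h8; in check: yes, from the white queen on g7.
King squares — g7: attacked by Ne6; h7: attacked by Qg7; g8: attacked by Qg7.
Black has no legal moves → checkmate.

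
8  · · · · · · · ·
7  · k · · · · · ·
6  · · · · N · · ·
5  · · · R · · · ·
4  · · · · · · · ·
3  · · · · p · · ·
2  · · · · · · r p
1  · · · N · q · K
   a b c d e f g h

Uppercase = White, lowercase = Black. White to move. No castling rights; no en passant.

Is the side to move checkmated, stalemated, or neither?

White to move; white king on h1.
In check: yes, from the black queen on f1.
King squares — g1: attacked by Qf1; g2: attacked by Qf1; h2: attacked by Rg2.
Legal moves for White: none.
In check with no legal moves → checkmate.

checkmate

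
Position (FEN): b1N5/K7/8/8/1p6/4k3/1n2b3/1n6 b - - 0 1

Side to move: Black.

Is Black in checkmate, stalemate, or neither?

neither

Black to move; black king on e3.
In check: no.
Legal moves for Black include: Bb7, Bc6, Bd5, Be4, Baf3, Bg2, Bh1, Kf4, Ke4, Kd4, Kf3, Kd3, Kf2, Kd2, Ba6, Bh5, Bb5, Bg4, ... (list truncated; more exist).
Black has legal moves and is not in check → neither.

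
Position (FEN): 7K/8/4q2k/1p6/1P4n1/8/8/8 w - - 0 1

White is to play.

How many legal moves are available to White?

White to move; king on h8.
In check: no.
Legal moves: none.
Count: 0.

0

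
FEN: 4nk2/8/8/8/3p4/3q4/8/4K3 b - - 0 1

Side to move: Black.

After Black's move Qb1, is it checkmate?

After Qb1: white king on e1; in check: yes, from the black queen on b1.
White has 3 legal replies: Kf2, Ke2, Kd2.
In check but a legal move exists → not checkmate.

no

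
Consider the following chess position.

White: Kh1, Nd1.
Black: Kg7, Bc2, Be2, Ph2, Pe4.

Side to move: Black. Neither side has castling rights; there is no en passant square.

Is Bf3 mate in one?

After Bf3: white king on h1; in check: yes, from the black bishop on f3.
White has 1 legal reply: Kxh2.
In check but a legal move exists → not checkmate.

no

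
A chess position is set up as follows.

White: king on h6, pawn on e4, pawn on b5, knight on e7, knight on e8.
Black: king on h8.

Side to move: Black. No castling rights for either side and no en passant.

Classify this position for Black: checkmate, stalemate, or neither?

stalemate

Black to move; black king on h8.
In check: no.
King squares — g7: attacked by Kh6; h7: attacked by Kh6; g8: attacked by Ne7.
Legal moves for Black: none.
Not in check and no legal moves → stalemate.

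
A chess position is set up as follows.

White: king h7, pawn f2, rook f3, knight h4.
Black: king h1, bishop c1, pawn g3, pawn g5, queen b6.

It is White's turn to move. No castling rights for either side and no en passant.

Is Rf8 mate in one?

no

After Rf8: black king on h1; in check: no.
Black is not in check, so this cannot be checkmate.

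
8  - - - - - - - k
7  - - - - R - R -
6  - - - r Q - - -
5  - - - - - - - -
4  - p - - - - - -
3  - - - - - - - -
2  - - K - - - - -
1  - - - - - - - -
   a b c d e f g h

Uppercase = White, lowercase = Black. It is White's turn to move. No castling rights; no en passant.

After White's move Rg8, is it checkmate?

yes

After Rg8: black king on h8; in check: yes, from the white rook on g8.
King squares — g7: attacked by Re7; h7: attacked by Re7; g8: attacked by Qe6.
Black has no legal moves → checkmate.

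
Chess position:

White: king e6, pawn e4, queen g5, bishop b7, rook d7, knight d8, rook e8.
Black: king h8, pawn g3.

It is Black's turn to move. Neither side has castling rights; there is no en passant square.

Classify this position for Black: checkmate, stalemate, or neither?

checkmate

Black to move; black king on h8.
In check: yes, from the white rook on e8.
King squares — g7: attacked by Qg5; h7: attacked by Rd7; g8: attacked by Qg5.
Legal moves for Black: none.
In check with no legal moves → checkmate.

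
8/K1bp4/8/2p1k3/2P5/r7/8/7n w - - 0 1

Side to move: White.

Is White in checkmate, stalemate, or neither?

White to move; white king on a7.
In check: yes, from the black rook on a3.
Legal moves for White: Kb7.
White is in check but has 1 legal move → neither.

neither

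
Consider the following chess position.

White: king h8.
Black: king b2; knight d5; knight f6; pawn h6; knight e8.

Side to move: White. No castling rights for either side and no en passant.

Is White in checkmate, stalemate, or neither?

White to move; white king on h8.
In check: no.
King squares — g7: attacked by Ne8; h7: attacked by Nf6; g8: attacked by Nf6.
Legal moves for White: none.
Not in check and no legal moves → stalemate.

stalemate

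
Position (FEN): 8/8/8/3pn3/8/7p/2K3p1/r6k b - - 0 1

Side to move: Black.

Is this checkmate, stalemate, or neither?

neither

Black to move; black king on h1.
In check: no.
Legal moves for Black include: Nf7, Nd7, Ng6, Nc6, Ng4, Nc4, Nf3, Nd3, Kh2, Kg1, Ra8, Ra7, Ra6, Ra5, Ra4, Ra3, Ra2+, Rg1, ... (list truncated; more exist).
Black has legal moves and is not in check → neither.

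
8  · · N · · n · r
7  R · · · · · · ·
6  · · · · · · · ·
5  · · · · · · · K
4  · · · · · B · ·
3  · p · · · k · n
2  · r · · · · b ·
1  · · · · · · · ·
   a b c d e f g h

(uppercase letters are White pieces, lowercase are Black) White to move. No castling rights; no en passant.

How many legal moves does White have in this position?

2

White to move; king on h5.
In check: yes, from the black rook on h8.
Legal moves: Rh7, Bh6.
Count: 2.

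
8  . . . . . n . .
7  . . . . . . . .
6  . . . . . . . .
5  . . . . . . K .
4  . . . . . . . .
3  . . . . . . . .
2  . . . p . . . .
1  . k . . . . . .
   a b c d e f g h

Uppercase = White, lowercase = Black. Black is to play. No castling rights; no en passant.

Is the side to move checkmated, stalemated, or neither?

neither

Black to move; black king on b1.
In check: no.
Legal moves for Black: Nh7+, Nd7, Ng6, Ne6+, Kc2, Kb2, Ka2, Kc1, Ka1, d1=Q, d1=R, d1=B, d1=N.
Black has 13 legal moves and is not in check → neither.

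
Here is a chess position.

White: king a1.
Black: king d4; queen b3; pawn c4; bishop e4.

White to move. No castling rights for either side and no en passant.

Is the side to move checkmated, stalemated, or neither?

stalemate

White to move; white king on a1.
In check: no.
King squares — b1: attacked by Qb3; a2: attacked by Qb3; b2: attacked by Qb3.
Legal moves for White: none.
Not in check and no legal moves → stalemate.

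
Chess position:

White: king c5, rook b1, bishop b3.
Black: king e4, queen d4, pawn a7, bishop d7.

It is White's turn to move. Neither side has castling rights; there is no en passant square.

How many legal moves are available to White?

White to move; king on c5.
In check: yes, from the black queen on d4.
Legal moves: none.
Count: 0.

0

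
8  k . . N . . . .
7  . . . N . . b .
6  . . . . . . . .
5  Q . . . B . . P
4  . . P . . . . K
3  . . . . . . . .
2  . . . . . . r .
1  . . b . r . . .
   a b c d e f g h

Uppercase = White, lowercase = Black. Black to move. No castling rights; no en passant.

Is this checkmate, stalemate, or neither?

checkmate

Black to move; black king on a8.
In check: yes, from the white queen on a5.
King squares — a7: attacked by Qa5; b7: attacked by Nd8; b8: attacked by Be5.
Legal moves for Black: none.
In check with no legal moves → checkmate.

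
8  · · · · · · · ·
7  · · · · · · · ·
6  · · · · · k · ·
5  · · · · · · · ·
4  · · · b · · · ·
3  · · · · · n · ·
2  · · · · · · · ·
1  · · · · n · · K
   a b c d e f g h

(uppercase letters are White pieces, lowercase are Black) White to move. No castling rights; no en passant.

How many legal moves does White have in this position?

0

White to move; king on h1.
In check: no.
Legal moves: none.
Count: 0.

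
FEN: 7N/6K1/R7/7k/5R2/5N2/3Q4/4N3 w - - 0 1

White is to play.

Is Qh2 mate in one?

yes

After Qh2: black king on h5; in check: yes, from the white queen on h2.
King squares — g4: attacked by Rf4; h4: attacked by Qh2; g5: attacked by Nf3; g6: attacked by Ra6; h6: attacked by Qh2.
Black has no legal moves → checkmate.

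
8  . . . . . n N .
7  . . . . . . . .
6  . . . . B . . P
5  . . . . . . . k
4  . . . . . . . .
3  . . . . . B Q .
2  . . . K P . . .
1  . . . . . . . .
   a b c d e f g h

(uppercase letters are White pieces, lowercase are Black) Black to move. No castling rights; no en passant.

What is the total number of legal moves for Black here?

0

Black to move; king on h5.
In check: yes, from the white bishop on f3.
Legal moves: none.
Count: 0.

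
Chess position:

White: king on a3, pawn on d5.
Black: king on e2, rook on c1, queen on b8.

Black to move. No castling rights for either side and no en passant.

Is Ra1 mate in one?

yes

After Ra1: white king on a3; in check: yes, from the black rook on a1.
King squares — a2: attacked by Ra1; b2: attacked by Qb8; b3: attacked by Qb8; a4: attacked by Ra1; b4: attacked by Qb8.
White has no legal moves → checkmate.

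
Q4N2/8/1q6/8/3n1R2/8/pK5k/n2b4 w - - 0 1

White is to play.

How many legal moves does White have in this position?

White to move; king on b2.
In check: yes, from the black queen on b6.
Legal moves: Kc3, Ka3, Kxa2, Kc1, Kxa1.
Count: 5.

5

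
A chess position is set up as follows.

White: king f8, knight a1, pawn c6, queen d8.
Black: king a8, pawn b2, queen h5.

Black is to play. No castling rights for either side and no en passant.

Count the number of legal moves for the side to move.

Black to move; king on a8.
In check: yes, from the white queen on d8.
Legal moves: Ka7.
Count: 1.

1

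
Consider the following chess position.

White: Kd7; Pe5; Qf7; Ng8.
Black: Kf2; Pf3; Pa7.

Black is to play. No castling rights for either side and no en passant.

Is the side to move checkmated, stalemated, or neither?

Black to move; black king on f2.
In check: no.
Legal moves for Black: Kg3, Ke3, Kg2, Ke2, Kg1, Kf1, Ke1, a6, a5.
Black has 9 legal moves and is not in check → neither.

neither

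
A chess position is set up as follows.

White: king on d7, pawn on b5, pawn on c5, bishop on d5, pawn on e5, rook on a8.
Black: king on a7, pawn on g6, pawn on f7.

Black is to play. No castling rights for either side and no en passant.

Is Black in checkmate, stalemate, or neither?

checkmate

Black to move; black king on a7.
In check: yes, from the white rook on a8.
King squares — a6: attacked by Pb5; b6: attacked by Pc5; b7: attacked by Bd5; a8: attacked by Bd5; b8: attacked by Ra8.
Legal moves for Black: none.
In check with no legal moves → checkmate.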